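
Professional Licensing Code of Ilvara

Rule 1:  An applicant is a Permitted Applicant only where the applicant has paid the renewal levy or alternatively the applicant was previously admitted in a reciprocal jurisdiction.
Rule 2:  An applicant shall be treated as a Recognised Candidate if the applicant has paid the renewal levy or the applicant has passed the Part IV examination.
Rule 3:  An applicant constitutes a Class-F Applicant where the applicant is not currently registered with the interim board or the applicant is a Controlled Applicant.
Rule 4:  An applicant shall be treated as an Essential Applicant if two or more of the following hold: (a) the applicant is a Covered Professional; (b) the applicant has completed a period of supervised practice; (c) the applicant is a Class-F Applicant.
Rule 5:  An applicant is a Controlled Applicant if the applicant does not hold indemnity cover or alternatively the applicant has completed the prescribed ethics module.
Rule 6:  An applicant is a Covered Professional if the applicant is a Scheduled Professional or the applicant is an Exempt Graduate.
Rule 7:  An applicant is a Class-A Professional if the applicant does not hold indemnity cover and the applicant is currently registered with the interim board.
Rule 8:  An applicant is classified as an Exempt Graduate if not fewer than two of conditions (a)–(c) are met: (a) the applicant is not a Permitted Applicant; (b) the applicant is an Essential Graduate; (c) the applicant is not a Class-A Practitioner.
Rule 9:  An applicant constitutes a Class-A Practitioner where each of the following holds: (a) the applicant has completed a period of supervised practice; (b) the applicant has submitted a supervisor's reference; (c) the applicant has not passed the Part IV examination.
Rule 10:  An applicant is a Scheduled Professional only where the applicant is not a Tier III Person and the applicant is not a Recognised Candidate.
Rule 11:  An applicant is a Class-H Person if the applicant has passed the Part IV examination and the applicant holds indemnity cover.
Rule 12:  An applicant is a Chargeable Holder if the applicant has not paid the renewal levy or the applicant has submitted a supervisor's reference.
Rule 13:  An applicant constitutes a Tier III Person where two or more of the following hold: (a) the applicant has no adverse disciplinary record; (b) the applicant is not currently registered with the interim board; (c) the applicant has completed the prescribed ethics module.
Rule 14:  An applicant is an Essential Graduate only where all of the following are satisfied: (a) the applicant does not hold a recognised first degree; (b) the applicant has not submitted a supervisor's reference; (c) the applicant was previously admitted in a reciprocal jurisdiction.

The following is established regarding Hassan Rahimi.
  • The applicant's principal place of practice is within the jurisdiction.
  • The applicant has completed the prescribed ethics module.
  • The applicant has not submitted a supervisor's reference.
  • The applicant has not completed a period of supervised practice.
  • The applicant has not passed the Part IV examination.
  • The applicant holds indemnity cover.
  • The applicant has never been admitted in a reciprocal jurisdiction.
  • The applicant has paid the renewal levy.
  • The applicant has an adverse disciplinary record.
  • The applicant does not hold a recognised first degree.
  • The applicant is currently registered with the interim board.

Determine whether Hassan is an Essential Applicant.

rule 13 — Tier III Person: the applicant has no adverse disciplinary record? no; the applicant is not currently registered with the interim board? no; the applicant has completed the prescribed ethics module? yes — 1 of 3 hold (need ≥2) → not satisfied.
rule 2 — Recognised Candidate: [the applicant has paid the renewal levy? yes] OR [the applicant has passed the Part IV examination? no] → satisfied.
rule 10 — Scheduled Professional: [not a Tier III Person (rule 13)? yes] AND [not a Recognised Candidate (rule 2)? no] → not satisfied.
rule 1 — Permitted Applicant: [the applicant has paid the renewal levy? yes] OR [the applicant was previously admitted in a reciprocal jurisdiction? no] → satisfied.
rule 14 — Essential Graduate: [the applicant does not hold a recognised first degree? yes] AND [the applicant has not submitted a supervisor's reference? yes] AND [the applicant was previously admitted in a reciprocal jurisdiction? no] → not satisfied.
rule 9 — Class-A Practitioner: [the applicant has completed a period of supervised practice? no] AND [the applicant has submitted a supervisor's reference? no] AND [the applicant has not passed the Part IV examination? yes] → not satisfied.
rule 8 — Exempt Graduate: not a Permitted Applicant (rule 1)? no; Essential Graduate (rule 14)? no; not a Class-A Practitioner (rule 9)? yes — 1 of 3 hold (need ≥2) → not satisfied.
rule 6 — Covered Professional: [Scheduled Professional (rule 10)? no] OR [Exempt Graduate (rule 8)? no] → not satisfied.
rule 5 — Controlled Applicant: [the applicant does not hold indemnity cover? no] OR [the applicant has completed the prescribed ethics module? yes] → satisfied.
rule 3 — Class-F Applicant: [the applicant is not currently registered with the interim board? no] OR [Controlled Applicant (rule 5)? yes] → satisfied.
rule 4 — Essential Applicant: Covered Professional (rule 6)? no; the applicant has completed a period of supervised practice? no; Class-F Applicant (rule 3)? yes — 1 of 3 hold (need ≥2) → not satisfied.

No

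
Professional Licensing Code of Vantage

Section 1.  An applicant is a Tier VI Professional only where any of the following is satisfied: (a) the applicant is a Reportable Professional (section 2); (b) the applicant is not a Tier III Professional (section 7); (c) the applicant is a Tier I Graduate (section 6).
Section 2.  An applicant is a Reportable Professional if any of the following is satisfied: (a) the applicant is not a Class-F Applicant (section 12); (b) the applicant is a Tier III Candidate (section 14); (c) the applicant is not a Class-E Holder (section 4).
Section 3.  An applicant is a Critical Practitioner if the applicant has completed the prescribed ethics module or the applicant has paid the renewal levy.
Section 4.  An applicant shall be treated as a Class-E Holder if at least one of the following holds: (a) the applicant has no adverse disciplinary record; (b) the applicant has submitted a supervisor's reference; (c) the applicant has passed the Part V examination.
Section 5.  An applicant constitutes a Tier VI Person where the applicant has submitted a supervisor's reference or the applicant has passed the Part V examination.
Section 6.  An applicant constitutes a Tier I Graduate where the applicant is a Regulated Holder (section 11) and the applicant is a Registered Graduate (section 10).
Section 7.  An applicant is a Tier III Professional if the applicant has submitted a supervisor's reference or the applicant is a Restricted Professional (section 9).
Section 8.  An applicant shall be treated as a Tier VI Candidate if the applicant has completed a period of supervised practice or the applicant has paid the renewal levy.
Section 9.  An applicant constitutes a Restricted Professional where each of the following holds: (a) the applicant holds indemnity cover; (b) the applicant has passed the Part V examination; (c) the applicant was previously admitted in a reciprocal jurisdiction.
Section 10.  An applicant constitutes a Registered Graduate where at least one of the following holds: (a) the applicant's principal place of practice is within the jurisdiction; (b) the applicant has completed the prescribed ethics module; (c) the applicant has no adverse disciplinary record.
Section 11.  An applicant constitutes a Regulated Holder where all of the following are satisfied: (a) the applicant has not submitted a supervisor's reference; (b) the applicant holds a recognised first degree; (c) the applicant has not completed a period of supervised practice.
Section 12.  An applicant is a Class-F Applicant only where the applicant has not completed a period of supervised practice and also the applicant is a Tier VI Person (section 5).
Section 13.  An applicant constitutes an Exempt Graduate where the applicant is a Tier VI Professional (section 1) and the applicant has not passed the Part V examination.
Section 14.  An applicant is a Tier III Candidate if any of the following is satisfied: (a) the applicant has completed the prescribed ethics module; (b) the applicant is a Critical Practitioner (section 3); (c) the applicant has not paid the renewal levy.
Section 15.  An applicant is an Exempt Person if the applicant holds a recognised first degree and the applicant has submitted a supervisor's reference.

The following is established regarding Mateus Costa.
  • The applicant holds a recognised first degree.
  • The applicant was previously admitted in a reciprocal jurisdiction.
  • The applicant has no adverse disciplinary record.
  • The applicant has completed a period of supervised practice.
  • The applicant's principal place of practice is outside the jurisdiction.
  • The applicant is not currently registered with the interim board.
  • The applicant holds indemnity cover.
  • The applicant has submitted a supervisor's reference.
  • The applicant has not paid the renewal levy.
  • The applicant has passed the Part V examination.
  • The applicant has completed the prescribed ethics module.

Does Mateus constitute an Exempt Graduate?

No

Under section 5: the applicant has submitted a supervisor's reference? yes; or the applicant has passed the Part V examination? yes. So the applicant is a Tier VI Person.
Under section 12: the applicant has not completed a period of supervised practice? no; and Tier VI Person (section 5)? yes. So the applicant is not a Class-F Applicant.
Under section 3: the applicant has completed the prescribed ethics module? yes; or the applicant has paid the renewal levy? no. So the applicant is a Critical Practitioner.
Under section 14: the applicant has completed the prescribed ethics module? yes; or Critical Practitioner (section 3)? yes; or the applicant has not paid the renewal levy? yes. So the applicant is a Tier III Candidate.
Under section 4: the applicant has no adverse disciplinary record? yes; or the applicant has submitted a supervisor's reference? yes; or the applicant has passed the Part V examination? yes. So the applicant is a Class-E Holder.
Under section 2: not a Class-F Applicant (section 12)? yes; or Tier III Candidate (section 14)? yes; or not a Class-E Holder (section 4)? no. So the applicant is a Reportable Professional.
Under section 9: the applicant holds indemnity cover? yes; and the applicant has passed the Part V examination? yes; and the applicant was previously admitted in a reciprocal jurisdiction? yes. So the applicant is a Restricted Professional.
Under section 7: the applicant has submitted a supervisor's reference? yes; or Restricted Professional (section 9)? yes. So the applicant is a Tier III Professional.
Under section 11: the applicant has not submitted a supervisor's reference? no; and the applicant holds a recognised first degree? yes; and the applicant has not completed a period of supervised practice? no. So the applicant is not a Regulated Holder.
Under section 10: the applicant's principal place of practice is within the jurisdiction? no; or the applicant has completed the prescribed ethics module? yes; or the applicant has no adverse disciplinary record? yes. So the applicant is a Registered Graduate.
Under section 6: Regulated Holder (section 11)? no; and Registered Graduate (section 10)? yes. So the applicant is not a Tier I Graduate.
Under section 1: Reportable Professional (section 2)? yes; or not a Tier III Professional (section 7)? no; or Tier I Graduate (section 6)? no. So the applicant is a Tier VI Professional.
Under section 13: Tier VI Professional (section 1)? yes; and the applicant has not passed the Part V examination? no. So the applicant is not an Exempt Graduate.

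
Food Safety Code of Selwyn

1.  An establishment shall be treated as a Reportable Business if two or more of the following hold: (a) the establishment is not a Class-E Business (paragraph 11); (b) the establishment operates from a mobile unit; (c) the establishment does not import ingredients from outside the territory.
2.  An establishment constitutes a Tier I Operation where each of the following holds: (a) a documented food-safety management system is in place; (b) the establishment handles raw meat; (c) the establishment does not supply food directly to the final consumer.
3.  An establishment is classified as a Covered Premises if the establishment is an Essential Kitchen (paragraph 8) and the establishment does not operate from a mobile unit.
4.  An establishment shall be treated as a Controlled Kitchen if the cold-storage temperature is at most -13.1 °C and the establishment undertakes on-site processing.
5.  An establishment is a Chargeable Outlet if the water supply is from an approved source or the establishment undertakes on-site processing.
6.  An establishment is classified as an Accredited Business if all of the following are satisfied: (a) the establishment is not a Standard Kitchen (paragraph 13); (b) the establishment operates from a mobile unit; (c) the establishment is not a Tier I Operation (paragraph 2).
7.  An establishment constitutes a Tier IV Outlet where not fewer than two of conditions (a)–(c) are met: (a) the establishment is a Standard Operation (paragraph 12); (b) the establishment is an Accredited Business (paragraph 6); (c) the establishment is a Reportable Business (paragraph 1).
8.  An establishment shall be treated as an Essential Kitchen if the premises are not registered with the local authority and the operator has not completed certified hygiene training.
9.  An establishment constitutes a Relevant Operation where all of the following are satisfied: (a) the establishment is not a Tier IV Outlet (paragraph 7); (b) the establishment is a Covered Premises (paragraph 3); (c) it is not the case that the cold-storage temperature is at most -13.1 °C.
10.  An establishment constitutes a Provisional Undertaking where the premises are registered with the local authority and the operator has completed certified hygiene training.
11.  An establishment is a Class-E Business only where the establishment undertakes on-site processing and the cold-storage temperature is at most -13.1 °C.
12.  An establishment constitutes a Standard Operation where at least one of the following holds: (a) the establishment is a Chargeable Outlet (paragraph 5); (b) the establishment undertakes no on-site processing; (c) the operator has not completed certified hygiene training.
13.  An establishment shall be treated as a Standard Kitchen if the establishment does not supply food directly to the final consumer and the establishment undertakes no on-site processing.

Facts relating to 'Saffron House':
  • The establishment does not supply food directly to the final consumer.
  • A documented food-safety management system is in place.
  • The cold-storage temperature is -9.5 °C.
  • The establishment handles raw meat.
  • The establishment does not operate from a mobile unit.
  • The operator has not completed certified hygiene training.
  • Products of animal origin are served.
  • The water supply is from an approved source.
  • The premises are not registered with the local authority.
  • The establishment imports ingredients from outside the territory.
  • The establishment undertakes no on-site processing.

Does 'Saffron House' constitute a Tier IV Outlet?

No

paragraph 5 — Chargeable Outlet: [the water supply is from an approved source? yes] OR [the establishment undertakes on-site processing? no] → satisfied.
paragraph 12 — Standard Operation: [Chargeable Outlet (paragraph 5)? yes] OR [the establishment undertakes no on-site processing? yes] OR [the operator has not completed certified hygiene training? yes] → satisfied.
paragraph 13 — Standard Kitchen: [the establishment does not supply food directly to the final consumer? yes] AND [the establishment undertakes no on-site processing? yes] → satisfied.
paragraph 2 — Tier I Operation: [a documented food-safety management system is in place? yes] AND [the establishment handles raw meat? yes] AND [the establishment does not supply food directly to the final consumer? yes] → satisfied.
paragraph 6 — Accredited Business: [not a Standard Kitchen (paragraph 13)? no] AND [the establishment operates from a mobile unit? no] AND [not a Tier I Operation (paragraph 2)? no] → not satisfied.
paragraph 11 — Class-E Business: [the establishment undertakes on-site processing? no] AND [cold-storage temperature: -9.5 °C ≤ -13.1 °C? no] → not satisfied.
paragraph 1 — Reportable Business: not a Class-E Business (paragraph 11)? yes; the establishment operates from a mobile unit? no; the establishment does not import ingredients from outside the territory? no — 1 of 3 hold (need ≥2) → not satisfied.
paragraph 7 — Tier IV Outlet: Standard Operation (paragraph 12)? yes; Accredited Business (paragraph 6)? no; Reportable Business (paragraph 1)? no — 1 of 3 hold (need ≥2) → not satisfied.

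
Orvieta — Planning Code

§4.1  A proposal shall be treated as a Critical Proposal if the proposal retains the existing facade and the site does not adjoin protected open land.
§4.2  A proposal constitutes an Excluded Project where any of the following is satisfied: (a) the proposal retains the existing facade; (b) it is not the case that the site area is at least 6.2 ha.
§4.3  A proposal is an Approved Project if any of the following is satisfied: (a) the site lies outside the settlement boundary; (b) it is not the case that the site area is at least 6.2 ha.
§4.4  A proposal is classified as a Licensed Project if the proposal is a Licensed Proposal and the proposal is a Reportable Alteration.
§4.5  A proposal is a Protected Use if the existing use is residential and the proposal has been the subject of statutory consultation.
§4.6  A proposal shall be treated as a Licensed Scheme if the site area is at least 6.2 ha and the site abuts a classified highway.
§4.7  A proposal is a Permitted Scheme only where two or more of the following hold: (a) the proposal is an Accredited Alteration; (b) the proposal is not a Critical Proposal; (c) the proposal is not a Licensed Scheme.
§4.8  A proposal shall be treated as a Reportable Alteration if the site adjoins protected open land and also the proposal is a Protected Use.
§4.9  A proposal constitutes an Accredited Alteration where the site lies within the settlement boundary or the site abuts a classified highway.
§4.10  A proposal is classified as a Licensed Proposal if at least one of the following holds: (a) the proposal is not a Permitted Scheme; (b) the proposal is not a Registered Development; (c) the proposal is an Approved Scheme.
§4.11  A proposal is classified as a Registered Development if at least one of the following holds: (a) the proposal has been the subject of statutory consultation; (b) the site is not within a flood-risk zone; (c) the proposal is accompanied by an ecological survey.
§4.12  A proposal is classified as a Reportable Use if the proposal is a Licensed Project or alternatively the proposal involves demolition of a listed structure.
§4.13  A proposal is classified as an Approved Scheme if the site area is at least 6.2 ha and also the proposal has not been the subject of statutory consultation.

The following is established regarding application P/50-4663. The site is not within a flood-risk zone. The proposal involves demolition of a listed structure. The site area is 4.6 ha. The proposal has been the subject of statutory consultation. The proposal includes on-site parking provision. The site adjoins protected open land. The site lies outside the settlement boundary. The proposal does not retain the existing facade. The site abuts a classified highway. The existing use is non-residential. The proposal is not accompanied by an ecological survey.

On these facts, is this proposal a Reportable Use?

§4.9 — Accredited Alteration: [the site lies within the settlement boundary? no] OR [the site abuts a classified highway? yes] → satisfied.
§4.1 — Critical Proposal: [the proposal retains the existing facade? no] AND [the site does not adjoin protected open land? no] → not satisfied.
§4.6 — Licensed Scheme: [site area: 4.6 ha ≥ 6.2 ha? no] AND [the site abuts a classified highway? yes] → not satisfied.
§4.7 — Permitted Scheme: Accredited Alteration (§4.9)? yes; not a Critical Proposal (§4.1)? yes; not a Licensed Scheme (§4.6)? yes — 3 of 3 hold (need ≥2) → satisfied.
§4.11 — Registered Development: [the proposal has been the subject of statutory consultation? yes] OR [the site is not within a flood-risk zone? yes] OR [the proposal is accompanied by an ecological survey? no] → satisfied.
§4.13 — Approved Scheme: [site area: 4.6 ha ≥ 6.2 ha? no] AND [the proposal has not been the subject of statutory consultation? no] → not satisfied.
§4.10 — Licensed Proposal: [not a Permitted Scheme (§4.7)? no] OR [not a Registered Development (§4.11)? no] OR [Approved Scheme (§4.13)? no] → not satisfied.
§4.5 — Protected Use: [the existing use is residential? no] AND [the proposal has been the subject of statutory consultation? yes] → not satisfied.
§4.8 — Reportable Alteration: [the site adjoins protected open land? yes] AND [Protected Use (§4.5)? no] → not satisfied.
§4.4 — Licensed Project: [Licensed Proposal (§4.10)? no] AND [Reportable Alteration (§4.8)? no] → not satisfied.
§4.12 — Reportable Use: [Licensed Project (§4.4)? no] OR [the proposal involves demolition of a listed structure? yes] → satisfied.

Yes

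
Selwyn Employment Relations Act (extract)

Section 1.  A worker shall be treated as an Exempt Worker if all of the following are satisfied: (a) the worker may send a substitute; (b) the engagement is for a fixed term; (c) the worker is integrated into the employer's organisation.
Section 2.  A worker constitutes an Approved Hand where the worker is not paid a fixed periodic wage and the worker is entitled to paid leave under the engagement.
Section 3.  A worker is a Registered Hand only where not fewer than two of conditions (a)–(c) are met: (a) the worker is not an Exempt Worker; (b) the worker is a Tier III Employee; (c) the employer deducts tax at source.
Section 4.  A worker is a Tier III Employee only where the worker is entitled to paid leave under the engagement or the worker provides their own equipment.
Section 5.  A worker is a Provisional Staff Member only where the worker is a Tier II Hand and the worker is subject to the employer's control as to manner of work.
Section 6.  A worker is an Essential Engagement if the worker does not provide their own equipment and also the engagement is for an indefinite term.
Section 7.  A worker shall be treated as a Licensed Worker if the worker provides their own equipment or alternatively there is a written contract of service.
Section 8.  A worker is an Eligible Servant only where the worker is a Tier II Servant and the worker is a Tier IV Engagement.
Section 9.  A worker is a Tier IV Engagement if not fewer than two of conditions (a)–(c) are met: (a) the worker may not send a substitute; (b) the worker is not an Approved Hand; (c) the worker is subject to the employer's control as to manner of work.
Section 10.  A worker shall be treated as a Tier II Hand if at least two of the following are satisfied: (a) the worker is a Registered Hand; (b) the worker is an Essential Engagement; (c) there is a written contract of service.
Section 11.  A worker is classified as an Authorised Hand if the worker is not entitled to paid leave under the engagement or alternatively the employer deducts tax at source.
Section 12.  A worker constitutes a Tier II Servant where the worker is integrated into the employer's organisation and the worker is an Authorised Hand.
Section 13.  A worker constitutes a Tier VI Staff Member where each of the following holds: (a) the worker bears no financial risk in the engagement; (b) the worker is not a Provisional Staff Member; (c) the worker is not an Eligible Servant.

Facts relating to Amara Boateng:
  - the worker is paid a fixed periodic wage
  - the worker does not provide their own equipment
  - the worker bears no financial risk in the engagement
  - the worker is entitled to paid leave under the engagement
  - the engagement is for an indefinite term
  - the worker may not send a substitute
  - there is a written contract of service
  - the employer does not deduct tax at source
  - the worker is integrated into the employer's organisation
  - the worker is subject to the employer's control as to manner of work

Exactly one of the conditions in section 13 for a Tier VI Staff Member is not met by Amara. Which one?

section 1 — Exempt Worker: [the worker may send a substitute? no] AND [the engagement is for a fixed term? no] AND [the worker is integrated into the employer's organisation? yes] → not satisfied.
section 4 — Tier III Employee: [the worker is entitled to paid leave under the engagement? yes] OR [the worker provides their own equipment? no] → satisfied.
section 3 — Registered Hand: not an Exempt Worker (section 1)? yes; Tier III Employee (section 4)? yes; the employer deducts tax at source? no — 2 of 3 hold (need ≥2) → satisfied.
section 6 — Essential Engagement: [the worker does not provide their own equipment? yes] AND [the engagement is for an indefinite term? yes] → satisfied.
section 10 — Tier II Hand: Registered Hand (section 3)? yes; Essential Engagement (section 6)? yes; there is a written contract of service? yes — 3 of 3 hold (need ≥2) → satisfied.
section 5 — Provisional Staff Member: [Tier II Hand (section 10)? yes] AND [the worker is subject to the employer's control as to manner of work? yes] → satisfied.
section 11 — Authorised Hand: [the worker is not entitled to paid leave under the engagement? no] OR [the employer deducts tax at source? no] → not satisfied.
section 12 — Tier II Servant: [the worker is integrated into the employer's organisation? yes] AND [Authorised Hand (section 11)? no] → not satisfied.
section 2 — Approved Hand: [the worker is not paid a fixed periodic wage? no] AND [the worker is entitled to paid leave under the engagement? yes] → not satisfied.
section 9 — Tier IV Engagement: the worker may not send a substitute? yes; not an Approved Hand (section 2)? yes; the worker is subject to the employer's control as to manner of work? yes — 3 of 3 hold (need ≥2) → satisfied.
section 8 — Eligible Servant: [Tier II Servant (section 12)? no] AND [Tier IV Engagement (section 9)? yes] → not satisfied.
section 13 — Tier VI Staff Member: [the worker bears no financial risk in the engagement? yes] AND [not a Provisional Staff Member (section 5)? no] AND [not an Eligible Servant (section 8)? yes] → not satisfied.

Provisional Staff Member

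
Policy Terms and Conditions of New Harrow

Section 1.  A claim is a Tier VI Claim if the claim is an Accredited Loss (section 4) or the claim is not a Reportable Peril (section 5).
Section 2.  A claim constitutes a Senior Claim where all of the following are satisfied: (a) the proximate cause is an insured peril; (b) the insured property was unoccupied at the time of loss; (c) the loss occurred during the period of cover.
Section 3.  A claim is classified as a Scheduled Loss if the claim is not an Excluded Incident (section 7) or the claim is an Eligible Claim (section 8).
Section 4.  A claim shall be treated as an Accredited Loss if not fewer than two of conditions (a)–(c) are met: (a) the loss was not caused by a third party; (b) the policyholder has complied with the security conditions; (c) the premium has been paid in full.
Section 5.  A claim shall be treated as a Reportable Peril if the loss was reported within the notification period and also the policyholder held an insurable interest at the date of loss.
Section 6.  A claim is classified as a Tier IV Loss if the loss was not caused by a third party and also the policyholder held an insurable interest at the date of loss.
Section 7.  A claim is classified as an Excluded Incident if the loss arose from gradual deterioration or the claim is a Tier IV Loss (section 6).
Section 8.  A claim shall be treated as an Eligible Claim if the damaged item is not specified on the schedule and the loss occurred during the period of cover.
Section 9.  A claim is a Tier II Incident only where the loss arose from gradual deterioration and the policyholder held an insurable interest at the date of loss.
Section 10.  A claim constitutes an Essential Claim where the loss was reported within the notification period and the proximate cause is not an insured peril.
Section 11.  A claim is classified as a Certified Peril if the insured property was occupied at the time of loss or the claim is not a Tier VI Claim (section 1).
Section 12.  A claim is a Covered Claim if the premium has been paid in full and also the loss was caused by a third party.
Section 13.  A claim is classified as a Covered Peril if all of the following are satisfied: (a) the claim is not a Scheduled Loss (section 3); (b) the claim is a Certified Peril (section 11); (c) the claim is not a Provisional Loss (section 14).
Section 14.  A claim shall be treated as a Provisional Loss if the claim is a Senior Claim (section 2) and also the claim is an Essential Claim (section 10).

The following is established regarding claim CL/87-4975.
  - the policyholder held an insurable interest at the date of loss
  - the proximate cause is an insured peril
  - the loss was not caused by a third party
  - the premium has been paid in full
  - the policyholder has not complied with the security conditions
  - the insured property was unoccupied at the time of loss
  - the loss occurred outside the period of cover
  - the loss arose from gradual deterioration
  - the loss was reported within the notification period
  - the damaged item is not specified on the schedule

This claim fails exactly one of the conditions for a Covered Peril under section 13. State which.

Certified Peril

section 6 — Tier IV Loss: [the loss was not caused by a third party? yes] AND [the policyholder held an insurable interest at the date of loss? yes] → satisfied.
section 7 — Excluded Incident: [the loss arose from gradual deterioration? yes] OR [Tier IV Loss (section 6)? yes] → satisfied.
section 8 — Eligible Claim: [the damaged item is not specified on the schedule? yes] AND [the loss occurred during the period of cover? no] → not satisfied.
section 3 — Scheduled Loss: [not an Excluded Incident (section 7)? no] OR [Eligible Claim (section 8)? no] → not satisfied.
section 4 — Accredited Loss: the loss was not caused by a third party? yes; the policyholder has complied with the security conditions? no; the premium has been paid in full? yes — 2 of 3 hold (need ≥2) → satisfied.
section 5 — Reportable Peril: [the loss was reported within the notification period? yes] AND [the policyholder held an insurable interest at the date of loss? yes] → satisfied.
section 1 — Tier VI Claim: [Accredited Loss (section 4)? yes] OR [not a Reportable Peril (section 5)? no] → satisfied.
section 11 — Certified Peril: [the insured property was occupied at the time of loss? no] OR [not a Tier VI Claim (section 1)? no] → not satisfied.
section 2 — Senior Claim: [the proximate cause is an insured peril? yes] AND [the insured property was unoccupied at the time of loss? yes] AND [the loss occurred during the period of cover? no] → not satisfied.
section 10 — Essential Claim: [the loss was reported within the notification period? yes] AND [the proximate cause is not an insured peril? no] → not satisfied.
section 14 — Provisional Loss: [Senior Claim (section 2)? no] AND [Essential Claim (section 10)? no] → not satisfied.
section 13 — Covered Peril: [not a Scheduled Loss (section 3)? yes] AND [Certified Peril (section 11)? no] AND [not a Provisional Loss (section 14)? yes] → not satisfied.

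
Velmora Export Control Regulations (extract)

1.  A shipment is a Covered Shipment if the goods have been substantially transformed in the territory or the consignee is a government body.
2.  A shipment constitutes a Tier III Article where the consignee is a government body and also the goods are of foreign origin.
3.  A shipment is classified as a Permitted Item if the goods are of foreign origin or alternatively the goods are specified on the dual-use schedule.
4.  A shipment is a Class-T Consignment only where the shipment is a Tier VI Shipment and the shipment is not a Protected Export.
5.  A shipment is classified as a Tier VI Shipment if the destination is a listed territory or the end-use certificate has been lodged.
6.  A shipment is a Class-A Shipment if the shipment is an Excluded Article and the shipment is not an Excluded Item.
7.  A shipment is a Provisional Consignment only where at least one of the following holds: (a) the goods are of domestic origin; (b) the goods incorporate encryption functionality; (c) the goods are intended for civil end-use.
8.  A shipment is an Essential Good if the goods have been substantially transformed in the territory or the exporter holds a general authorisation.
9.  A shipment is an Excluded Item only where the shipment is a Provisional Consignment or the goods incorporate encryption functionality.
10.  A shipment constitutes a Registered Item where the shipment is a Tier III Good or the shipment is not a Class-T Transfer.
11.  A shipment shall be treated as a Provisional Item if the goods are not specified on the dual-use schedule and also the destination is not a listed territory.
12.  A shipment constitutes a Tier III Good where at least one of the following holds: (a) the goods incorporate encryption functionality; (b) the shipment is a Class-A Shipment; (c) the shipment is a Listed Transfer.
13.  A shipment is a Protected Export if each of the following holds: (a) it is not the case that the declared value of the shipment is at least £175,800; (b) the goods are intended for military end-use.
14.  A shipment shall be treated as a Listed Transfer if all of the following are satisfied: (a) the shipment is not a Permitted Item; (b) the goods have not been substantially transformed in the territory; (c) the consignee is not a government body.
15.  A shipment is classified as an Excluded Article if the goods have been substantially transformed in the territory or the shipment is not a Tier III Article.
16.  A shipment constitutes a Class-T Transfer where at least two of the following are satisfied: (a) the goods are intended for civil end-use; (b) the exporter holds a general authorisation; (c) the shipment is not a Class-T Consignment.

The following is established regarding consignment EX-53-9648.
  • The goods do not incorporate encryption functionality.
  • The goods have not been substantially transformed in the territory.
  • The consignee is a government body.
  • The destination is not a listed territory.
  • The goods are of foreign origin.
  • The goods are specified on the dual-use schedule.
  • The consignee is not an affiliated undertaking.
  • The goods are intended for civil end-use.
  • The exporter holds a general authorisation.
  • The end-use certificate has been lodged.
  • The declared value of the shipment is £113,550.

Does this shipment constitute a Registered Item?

paragraph 2 — Tier III Article: [the consignee is a government body? yes] AND [the goods are of foreign origin? yes] → satisfied.
paragraph 15 — Excluded Article: [the goods have been substantially transformed in the territory? no] OR [not a Tier III Article (paragraph 2)? no] → not satisfied.
paragraph 7 — Provisional Consignment: [the goods are of domestic origin? no] OR [the goods incorporate encryption functionality? no] OR [the goods are intended for civil end-use? yes] → satisfied.
paragraph 9 — Excluded Item: [Provisional Consignment (paragraph 7)? yes] OR [the goods incorporate encryption functionality? no] → satisfied.
paragraph 6 — Class-A Shipment: [Excluded Article (paragraph 15)? no] AND [not an Excluded Item (paragraph 9)? no] → not satisfied.
paragraph 3 — Permitted Item: [the goods are of foreign origin? yes] OR [the goods are specified on the dual-use schedule? yes] → satisfied.
paragraph 14 — Listed Transfer: [not a Permitted Item (paragraph 3)? no] AND [the goods have not been substantially transformed in the territory? yes] AND [the consignee is not a government body? no] → not satisfied.
paragraph 12 — Tier III Good: [the goods incorporate encryption functionality? no] OR [Class-A Shipment (paragraph 6)? no] OR [Listed Transfer (paragraph 14)? no] → not satisfied.
paragraph 5 — Tier VI Shipment: [the destination is a listed territory? no] OR [the end-use certificate has been lodged? yes] → satisfied.
paragraph 13 — Protected Export: [declared value of the shipment: £113,550 ≥ £175,800? no, so negated condition yes] AND [the goods are intended for military end-use? no] → not satisfied.
paragraph 4 — Class-T Consignment: [Tier VI Shipment (paragraph 5)? yes] AND [not a Protected Export (paragraph 13)? yes] → satisfied.
paragraph 16 — Class-T Transfer: the goods are intended for civil end-use? yes; the exporter holds a general authorisation? yes; not a Class-T Consignment (paragraph 4)? no — 2 of 3 hold (need ≥2) → satisfied.
paragraph 10 — Registered Item: [Tier III Good (paragraph 12)? no] OR [not a Class-T Transfer (paragraph 16)? no] → not satisfied.

No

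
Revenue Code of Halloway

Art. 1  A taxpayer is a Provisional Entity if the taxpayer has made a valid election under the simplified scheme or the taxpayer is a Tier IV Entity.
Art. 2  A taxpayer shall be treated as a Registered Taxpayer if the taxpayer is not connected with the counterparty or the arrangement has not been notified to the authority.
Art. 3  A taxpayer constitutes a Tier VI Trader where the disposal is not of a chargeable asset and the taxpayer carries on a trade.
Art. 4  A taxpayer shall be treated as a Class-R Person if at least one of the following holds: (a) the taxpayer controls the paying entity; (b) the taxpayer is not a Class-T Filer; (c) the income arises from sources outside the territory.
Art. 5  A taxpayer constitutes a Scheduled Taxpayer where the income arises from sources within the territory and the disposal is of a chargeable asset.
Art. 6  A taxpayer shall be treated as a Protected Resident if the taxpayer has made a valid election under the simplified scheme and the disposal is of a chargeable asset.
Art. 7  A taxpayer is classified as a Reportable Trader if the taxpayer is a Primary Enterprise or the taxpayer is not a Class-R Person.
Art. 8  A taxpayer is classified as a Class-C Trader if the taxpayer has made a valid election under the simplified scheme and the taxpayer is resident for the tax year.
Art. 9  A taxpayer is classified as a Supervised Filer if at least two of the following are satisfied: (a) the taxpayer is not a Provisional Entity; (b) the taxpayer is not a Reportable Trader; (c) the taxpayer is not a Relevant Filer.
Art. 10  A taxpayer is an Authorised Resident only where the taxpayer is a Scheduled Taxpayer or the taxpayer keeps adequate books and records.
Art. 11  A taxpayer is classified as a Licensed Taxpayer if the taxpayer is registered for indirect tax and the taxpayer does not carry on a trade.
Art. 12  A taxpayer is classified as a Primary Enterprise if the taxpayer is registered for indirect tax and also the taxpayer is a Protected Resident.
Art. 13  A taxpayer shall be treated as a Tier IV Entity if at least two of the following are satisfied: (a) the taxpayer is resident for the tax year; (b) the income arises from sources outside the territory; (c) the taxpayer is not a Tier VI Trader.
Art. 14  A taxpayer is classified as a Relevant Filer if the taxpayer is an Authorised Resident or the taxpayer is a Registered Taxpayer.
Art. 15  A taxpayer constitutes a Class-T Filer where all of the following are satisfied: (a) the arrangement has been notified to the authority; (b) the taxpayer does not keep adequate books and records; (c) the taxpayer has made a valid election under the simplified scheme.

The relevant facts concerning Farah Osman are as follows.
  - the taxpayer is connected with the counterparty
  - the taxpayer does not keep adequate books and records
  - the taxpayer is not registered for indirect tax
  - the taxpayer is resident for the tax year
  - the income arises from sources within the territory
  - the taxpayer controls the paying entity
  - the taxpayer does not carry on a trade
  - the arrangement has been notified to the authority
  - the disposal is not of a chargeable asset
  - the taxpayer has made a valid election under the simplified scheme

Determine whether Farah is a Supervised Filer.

Under article 3: the disposal is not of a chargeable asset? yes; and the taxpayer carries on a trade? no. So the taxpayer is not a Tier VI Trader.
Under article 13: the taxpayer is resident for the tax year? yes; the income arises from sources outside the territory? no; not a Tier VI Trader (article 3)? yes — 2 of 3 hold (need ≥2) → satisfied.
Under article 1: the taxpayer has made a valid election under the simplified scheme? yes; or Tier IV Entity (article 13)? yes. So the taxpayer is a Provisional Entity.
Under article 6: the taxpayer has made a valid election under the simplified scheme? yes; and the disposal is of a chargeable asset? no. So the taxpayer is not a Protected Resident.
Under article 12: the taxpayer is registered for indirect tax? no; and Protected Resident (article 6)? no. So the taxpayer is not a Primary Enterprise.
Under article 15: the arrangement has been notified to the authority? yes; and the taxpayer does not keep adequate books and records? yes; and the taxpayer has made a valid election under the simplified scheme? yes. So the taxpayer is a Class-T Filer.
Under article 4: the taxpayer controls the paying entity? yes; or not a Class-T Filer (article 15)? no; or the income arises from sources outside the territory? no. So the taxpayer is a Class-R Person.
Under article 7: Primary Enterprise (article 12)? no; or not a Class-R Person (article 4)? no. So the taxpayer is not a Reportable Trader.
Under article 5: the income arises from sources within the territory? yes; and the disposal is of a chargeable asset? no. So the taxpayer is not a Scheduled Taxpayer.
Under article 10: Scheduled Taxpayer (article 5)? no; or the taxpayer keeps adequate books and records? no. So the taxpayer is not an Authorised Resident.
Under article 2: the taxpayer is not connected with the counterparty? no; or the arrangement has not been notified to the authority? no. So the taxpayer is not a Registered Taxpayer.
Under article 14: Authorised Resident (article 10)? no; or Registered Taxpayer (article 2)? no. So the taxpayer is not a Relevant Filer.
Under article 9: not a Provisional Entity (article 1)? no; not a Reportable Trader (article 7)? yes; not a Relevant Filer (article 14)? yes — 2 of 3 hold (need ≥2) → satisfied.

Yes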